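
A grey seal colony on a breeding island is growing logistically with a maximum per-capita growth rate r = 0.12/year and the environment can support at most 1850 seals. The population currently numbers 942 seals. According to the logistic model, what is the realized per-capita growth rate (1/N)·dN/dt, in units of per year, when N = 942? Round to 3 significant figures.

(1/N)·dN/dt = r(1 − N/K) = 0.12 × (1 − 942/1850).
= 0.12 × 0.49081 = 0.058897.

0.0589 per year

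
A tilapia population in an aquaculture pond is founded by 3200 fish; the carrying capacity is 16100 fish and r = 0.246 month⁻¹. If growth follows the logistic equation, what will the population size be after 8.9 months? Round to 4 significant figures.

A = (K − N₀)/N₀ = (16100 − 3200)/3200 = 4.0312.
N(t) = K/(1 + A·e^(−rt)) = 16100/(1 + 4.0312×e^(−0.246×8.9)).
e^(−2.189) = 0.11198; denominator = 1 + 4.0312×0.11198 = 1.4514.
N = 16100/1.4514 = 11092.5.

11090 fish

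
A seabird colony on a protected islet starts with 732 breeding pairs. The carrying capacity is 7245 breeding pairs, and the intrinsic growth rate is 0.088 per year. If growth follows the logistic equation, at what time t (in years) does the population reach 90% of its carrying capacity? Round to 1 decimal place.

49.8 years

A = (K − N₀)/N₀ = (7245 − 732)/732 = 8.8975.
Solve 7245/(1 + 8.8975·e^(−0.088t)) = 6520.5: 1 + 8.8975·e^(−0.088t) = 1.1111, so e^(−0.088t) = 0.0124878.
−0.088·t = ln(0.0124878) = -4.383, so t = 4.383/0.088 = 49.807.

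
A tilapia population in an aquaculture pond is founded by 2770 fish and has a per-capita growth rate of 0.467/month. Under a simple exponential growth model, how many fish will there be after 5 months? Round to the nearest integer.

N(t) = N₀·e^(rt) = 2770 × e^(0.467×5) = 2770 × e^2.335.
e^2.335 ≈ 10.329, so N ≈ 2770 × 10.329 = 28612.6.

28613 fish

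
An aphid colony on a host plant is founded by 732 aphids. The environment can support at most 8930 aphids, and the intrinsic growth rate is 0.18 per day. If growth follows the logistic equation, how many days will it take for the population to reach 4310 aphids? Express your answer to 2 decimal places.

13.04 days

A = (K − N₀)/N₀ = (8930 − 732)/732 = 11.199.
Solve 8930/(1 + 11.199·e^(−0.18t)) = 4310: 1 + 11.199·e^(−0.18t) = 2.0719, so e^(−0.18t) = 0.0957123.
−0.18·t = ln(0.0957123) = -2.3464, so t = 2.3464/0.18 = 13.036.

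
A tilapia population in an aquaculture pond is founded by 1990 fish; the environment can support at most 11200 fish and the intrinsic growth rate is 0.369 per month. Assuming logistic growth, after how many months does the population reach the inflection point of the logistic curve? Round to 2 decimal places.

4.15 months

Logistic growth is fastest at N = K/2 = 5600.
A = (K − N₀)/N₀ = 4.6281. Set K/(1 + A·e^(−rt)) = K/2 → A·e^(−rt) = 1.
e^(−0.369t) = 1/4.6281 = 0.216069, so t = ln(4.6281)/0.369 = 1.5322/0.369 = 4.1522.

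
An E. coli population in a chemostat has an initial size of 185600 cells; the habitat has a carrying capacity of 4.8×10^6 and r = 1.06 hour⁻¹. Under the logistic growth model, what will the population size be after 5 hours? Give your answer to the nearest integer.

4270078 cells

A = (K − N₀)/N₀ = (4.8×10^6 − 185600)/185600 = 24.862.
N(t) = K/(1 + A·e^(−rt)) = 4.8×10^6/(1 + 24.862×e^(−1.06×5)).
e^(−5.3) = 0.0049916; denominator = 1 + 24.862×0.0049916 = 1.1241.
N = 4.8×10^6/1.1241 = 4.270078×10^6.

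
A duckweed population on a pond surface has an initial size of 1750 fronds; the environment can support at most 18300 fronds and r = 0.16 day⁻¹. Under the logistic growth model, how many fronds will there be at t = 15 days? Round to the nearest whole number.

9850 fronds

A = (K − N₀)/N₀ = (18300 − 1750)/1750 = 9.4571.
N(t) = K/(1 + A·e^(−rt)) = 18300/(1 + 9.4571×e^(−0.16×15)).
e^(−2.4) = 0.090718; denominator = 1 + 9.4571×0.090718 = 1.8579.
N = 18300/1.8579 = 9849.66.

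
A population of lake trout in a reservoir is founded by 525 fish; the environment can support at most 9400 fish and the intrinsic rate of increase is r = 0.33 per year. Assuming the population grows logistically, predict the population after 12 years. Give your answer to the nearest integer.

7109 fish

A = (K − N₀)/N₀ = (9400 − 525)/525 = 16.905.
N(t) = K/(1 + A·e^(−rt)) = 9400/(1 + 16.905×e^(−0.33×12)).
e^(−3.96) = 0.019063; denominator = 1 + 16.905×0.019063 = 1.3223.
N = 9400/1.3223 = 7109.05.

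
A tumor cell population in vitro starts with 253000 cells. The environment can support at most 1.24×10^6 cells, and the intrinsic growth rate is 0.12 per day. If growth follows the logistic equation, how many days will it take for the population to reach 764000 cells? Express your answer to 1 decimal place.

15.3 days

A = (K − N₀)/N₀ = (1.24×10^6 − 253000)/253000 = 3.9012.
Solve 1.24×10^6/(1 + 3.9012·e^(−0.12t)) = 764000: 1 + 3.9012·e^(−0.12t) = 1.623, so e^(−0.12t) = 0.159704.
−0.12·t = ln(0.159704) = -1.8344, so t = 1.8344/0.12 = 15.287.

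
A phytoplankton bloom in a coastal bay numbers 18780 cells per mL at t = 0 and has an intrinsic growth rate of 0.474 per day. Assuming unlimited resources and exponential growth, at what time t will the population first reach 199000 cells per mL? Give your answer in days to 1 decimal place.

Set N₀·e^(rt) = 199000: e^(0.474·t) = 199000/18780 = 10.596.
0.474·t = ln(10.596) = 2.3605, so t = 2.3605/0.474 = 4.98.

5.0 days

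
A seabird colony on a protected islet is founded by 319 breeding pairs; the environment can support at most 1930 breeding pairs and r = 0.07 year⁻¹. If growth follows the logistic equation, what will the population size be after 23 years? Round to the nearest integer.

A = (K − N₀)/N₀ = (1930 − 319)/319 = 5.0502.
N(t) = K/(1 + A·e^(−rt)) = 1930/(1 + 5.0502×e^(−0.07×23)).
e^(−1.61) = 0.19989; denominator = 1 + 5.0502×0.19989 = 2.0095.
N = 1930/2.0095 = 960.455.

960 breeding pairs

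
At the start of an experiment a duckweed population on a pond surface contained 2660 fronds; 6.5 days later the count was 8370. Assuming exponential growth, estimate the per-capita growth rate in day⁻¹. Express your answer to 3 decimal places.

From N(t) = N₀·e^(rt): e^(r·6.5) = 8370/2660 = 3.1466.
r·6.5 = ln(3.1466) = 1.1463, so r = 1.1463/6.5 = 0.17636.

0.176 per day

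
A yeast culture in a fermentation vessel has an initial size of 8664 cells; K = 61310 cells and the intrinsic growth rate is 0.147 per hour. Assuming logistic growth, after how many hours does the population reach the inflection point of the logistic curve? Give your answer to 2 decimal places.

Logistic growth is fastest at N = K/2 = 30655.
A = (K − N₀)/N₀ = 6.0764. Set K/(1 + A·e^(−rt)) = K/2 → A·e^(−rt) = 1.
e^(−0.147t) = 1/6.0764 = 0.164571, so t = ln(6.0764)/0.147 = 1.8044/0.147 = 12.275.

12.27 hours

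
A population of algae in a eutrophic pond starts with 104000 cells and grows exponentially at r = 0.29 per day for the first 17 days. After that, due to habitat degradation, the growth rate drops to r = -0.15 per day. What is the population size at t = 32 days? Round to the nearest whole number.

1516850 cells

Phase 1: N(17) = 104000·e^(0.29×17) = 104000·e^4.93 = 1.439147×10^7.
Phase 2 runs for 32 − 17 = 15 days at r = -0.15.
N(32) = 1.439147×10^7·e^(-0.15×15) = 1.439147×10^7·e^-2.25 = 1.51685×10^6.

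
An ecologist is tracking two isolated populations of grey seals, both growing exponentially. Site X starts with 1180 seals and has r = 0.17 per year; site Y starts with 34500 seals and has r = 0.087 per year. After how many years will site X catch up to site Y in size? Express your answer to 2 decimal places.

40.67 years

Set 1180·e^(0.17t) = 34500·e^(0.087t).
e^((0.17 − 0.087)t) = 34500/1180 → e^(0.083·t) = 29.237.
0.083·t = ln(29.237) = 3.3754, so t = 3.3754/0.083 = 40.668.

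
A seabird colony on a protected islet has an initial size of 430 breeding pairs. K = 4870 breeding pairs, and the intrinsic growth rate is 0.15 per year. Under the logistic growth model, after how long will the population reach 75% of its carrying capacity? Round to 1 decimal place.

A = (K − N₀)/N₀ = (4870 − 430)/430 = 10.326.
Solve 4870/(1 + 10.326·e^(−0.15t)) = 3652.5: 1 + 10.326·e^(−0.15t) = 1.3333, so e^(−0.15t) = 0.0322823.
−0.15·t = ln(0.0322823) = -3.4332, so t = 3.4332/0.15 = 22.888.

22.9 years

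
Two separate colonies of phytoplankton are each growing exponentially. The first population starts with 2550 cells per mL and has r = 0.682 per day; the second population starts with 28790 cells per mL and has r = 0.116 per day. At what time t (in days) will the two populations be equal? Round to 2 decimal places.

4.28 days

Set 2550·e^(0.682t) = 28790·e^(0.116t).
e^((0.682 − 0.116)t) = 28790/2550 → e^(0.566·t) = 11.29.
0.566·t = ln(11.29) = 2.4239, so t = 2.4239/0.566 = 4.2826.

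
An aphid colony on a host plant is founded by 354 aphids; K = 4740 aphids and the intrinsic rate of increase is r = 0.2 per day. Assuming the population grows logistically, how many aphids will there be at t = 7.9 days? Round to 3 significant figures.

A = (K − N₀)/N₀ = (4740 − 354)/354 = 12.39.
N(t) = K/(1 + A·e^(−rt)) = 4740/(1 + 12.39×e^(−0.2×7.9)).
e^(−1.58) = 0.20598; denominator = 1 + 12.39×0.20598 = 3.552.
N = 4740/3.552 = 1334.46.

1330 aphids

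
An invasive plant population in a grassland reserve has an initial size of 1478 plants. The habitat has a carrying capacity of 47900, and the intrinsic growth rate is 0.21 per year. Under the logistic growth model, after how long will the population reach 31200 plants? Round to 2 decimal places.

A = (K − N₀)/N₀ = (47900 − 1478)/1478 = 31.409.
Solve 47900/(1 + 31.409·e^(−0.21t)) = 31200: 1 + 31.409·e^(−0.21t) = 1.5353, so e^(−0.21t) = 0.0170417.
−0.21·t = ln(0.0170417) = -4.0721, so t = 4.0721/0.21 = 19.391.

19.39 years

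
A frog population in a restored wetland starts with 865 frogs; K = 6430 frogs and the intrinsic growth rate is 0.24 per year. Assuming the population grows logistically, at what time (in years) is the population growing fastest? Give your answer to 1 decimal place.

Logistic growth is fastest at N = K/2 = 3215.
A = (K − N₀)/N₀ = 6.4335. Set K/(1 + A·e^(−rt)) = K/2 → A·e^(−rt) = 1.
e^(−0.24t) = 1/6.4335 = 0.155436, so t = ln(6.4335)/0.24 = 1.8615/0.24 = 7.7563.

7.8 years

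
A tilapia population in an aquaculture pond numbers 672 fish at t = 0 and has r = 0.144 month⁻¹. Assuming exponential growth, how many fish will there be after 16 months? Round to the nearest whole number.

6730 fish

N(t) = N₀·e^(rt) = 672 × e^(0.144×16) = 672 × e^2.304.
e^2.304 ≈ 10.014, so N ≈ 672 × 10.014 = 6729.51.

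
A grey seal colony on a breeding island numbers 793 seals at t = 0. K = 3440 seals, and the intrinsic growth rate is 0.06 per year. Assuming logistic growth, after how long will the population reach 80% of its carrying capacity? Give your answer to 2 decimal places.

A = (K − N₀)/N₀ = (3440 − 793)/793 = 3.338.
Solve 3440/(1 + 3.338·e^(−0.06t)) = 2752: 1 + 3.338·e^(−0.06t) = 1.25, so e^(−0.06t) = 0.0748961.
−0.06·t = ln(0.0748961) = -2.5917, so t = 2.5917/0.06 = 43.194.

43.19 years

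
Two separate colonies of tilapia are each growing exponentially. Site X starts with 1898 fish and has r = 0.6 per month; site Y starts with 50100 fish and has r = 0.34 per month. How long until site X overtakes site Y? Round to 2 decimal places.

12.59 months

Set 1898·e^(0.6t) = 50100·e^(0.34t).
e^((0.6 − 0.34)t) = 50100/1898 → e^(0.26·t) = 26.396.
0.26·t = ln(26.396) = 3.2732, so t = 3.2732/0.26 = 12.589.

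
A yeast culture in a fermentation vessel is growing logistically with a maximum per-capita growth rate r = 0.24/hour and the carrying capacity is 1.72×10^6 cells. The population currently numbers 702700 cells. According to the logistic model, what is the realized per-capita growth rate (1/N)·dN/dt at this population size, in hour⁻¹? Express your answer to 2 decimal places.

(1/N)·dN/dt = r(1 − N/K) = 0.24 × (1 − 702700/1.72×10^6).
= 0.24 × 0.59145 = 0.14195.

0.14 per hour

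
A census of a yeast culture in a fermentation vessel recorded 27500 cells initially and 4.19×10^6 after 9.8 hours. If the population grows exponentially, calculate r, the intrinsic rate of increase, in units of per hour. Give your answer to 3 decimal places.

0.513 per hour

From N(t) = N₀·e^(rt): e^(r·9.8) = 4.19×10^6/27500 = 152.36.
r·9.8 = ln(152.36) = 5.0263, so r = 5.0263/9.8 = 0.51288.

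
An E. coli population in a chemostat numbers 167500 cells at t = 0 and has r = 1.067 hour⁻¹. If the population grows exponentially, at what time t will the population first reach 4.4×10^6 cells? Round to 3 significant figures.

Set N₀·e^(rt) = 4.4×10^6: e^(1.067·t) = 4.4×10^6/167500 = 26.269.
1.067·t = ln(26.269) = 3.2684, so t = 3.2684/1.067 = 3.0631.

3.06 hours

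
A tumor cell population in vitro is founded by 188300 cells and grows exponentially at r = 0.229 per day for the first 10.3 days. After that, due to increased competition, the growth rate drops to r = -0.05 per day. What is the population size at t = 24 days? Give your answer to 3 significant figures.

Phase 1: N(10.3) = 188300·e^(0.229×10.3) = 188300·e^2.359 = 1.991685×10^6.
Phase 2 runs for 24 − 10.3 = 13.7 days at r = -0.05.
N(24) = 1.991685×10^6·e^(-0.05×13.7) = 1.991685×10^6·e^-0.685 = 1.003989×10^6.

1000000 cells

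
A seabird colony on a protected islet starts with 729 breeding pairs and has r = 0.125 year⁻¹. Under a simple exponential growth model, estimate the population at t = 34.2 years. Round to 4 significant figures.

N(t) = N₀·e^(rt) = 729 × e^(0.125×34.2) = 729 × e^4.275.
e^4.275 ≈ 71.88, so N ≈ 729 × 71.88 = 52400.6.

52400 breeding pairs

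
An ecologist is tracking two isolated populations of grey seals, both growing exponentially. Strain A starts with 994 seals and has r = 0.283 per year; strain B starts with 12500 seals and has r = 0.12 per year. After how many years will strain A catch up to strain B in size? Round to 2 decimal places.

15.53 years

Set 994·e^(0.283t) = 12500·e^(0.12t).
e^((0.283 − 0.12)t) = 12500/994 → e^(0.163·t) = 12.575.
0.163·t = ln(12.575) = 2.5317, so t = 2.5317/0.163 = 15.532.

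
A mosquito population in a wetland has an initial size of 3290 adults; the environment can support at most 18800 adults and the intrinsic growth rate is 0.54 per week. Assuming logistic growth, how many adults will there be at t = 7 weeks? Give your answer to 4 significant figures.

16970 adults

A = (K − N₀)/N₀ = (18800 − 3290)/3290 = 4.7143.
N(t) = K/(1 + A·e^(−rt)) = 18800/(1 + 4.7143×e^(−0.54×7)).
e^(−3.78) = 0.022823; denominator = 1 + 4.7143×0.022823 = 1.1076.
N = 18800/1.1076 = 16973.7.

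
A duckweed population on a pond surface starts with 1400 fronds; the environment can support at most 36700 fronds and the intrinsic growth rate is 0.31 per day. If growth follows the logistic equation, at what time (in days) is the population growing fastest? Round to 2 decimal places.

Logistic growth is fastest at N = K/2 = 18350.
A = (K − N₀)/N₀ = 25.214. Set K/(1 + A·e^(−rt)) = K/2 → A·e^(−rt) = 1.
e^(−0.31t) = 1/25.214 = 0.0396601, so t = ln(25.214)/0.31 = 3.2274/0.31 = 10.411.

10.41 days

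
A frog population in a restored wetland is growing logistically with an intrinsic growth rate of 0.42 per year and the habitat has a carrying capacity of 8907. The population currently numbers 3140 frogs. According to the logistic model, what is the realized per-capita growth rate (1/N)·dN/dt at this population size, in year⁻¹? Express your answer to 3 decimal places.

0.272 per year

(1/N)·dN/dt = r(1 − N/K) = 0.42 × (1 − 3140/8907).
= 0.42 × 0.64747 = 0.27194.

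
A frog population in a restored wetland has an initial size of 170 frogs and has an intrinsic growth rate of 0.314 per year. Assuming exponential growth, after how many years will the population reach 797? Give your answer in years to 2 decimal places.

4.92 years

Set N₀·e^(rt) = 797: e^(0.314·t) = 797/170 = 4.6882.
0.314·t = ln(4.6882) = 1.5451, so t = 1.5451/0.314 = 4.9206.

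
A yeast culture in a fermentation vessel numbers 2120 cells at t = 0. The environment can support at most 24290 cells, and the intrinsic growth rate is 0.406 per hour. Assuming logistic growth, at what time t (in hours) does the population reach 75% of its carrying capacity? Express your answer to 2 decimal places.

A = (K − N₀)/N₀ = (24290 − 2120)/2120 = 10.458.
Solve 24290/(1 + 10.458·e^(−0.406t)) = 18217.5: 1 + 10.458·e^(−0.406t) = 1.3333, so e^(−0.406t) = 0.0318749.
−0.406·t = ln(0.0318749) = -3.4459, so t = 3.4459/0.406 = 8.4875.

8.49 hours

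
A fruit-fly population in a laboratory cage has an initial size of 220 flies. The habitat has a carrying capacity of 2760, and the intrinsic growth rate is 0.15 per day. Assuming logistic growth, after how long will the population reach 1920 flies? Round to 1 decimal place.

A = (K − N₀)/N₀ = (2760 − 220)/220 = 11.545.
Solve 2760/(1 + 11.545·e^(−0.15t)) = 1920: 1 + 11.545·e^(−0.15t) = 1.4375, so e^(−0.15t) = 0.0378937.
−0.15·t = ln(0.0378937) = -3.273, so t = 3.273/0.15 = 21.82.

21.8 days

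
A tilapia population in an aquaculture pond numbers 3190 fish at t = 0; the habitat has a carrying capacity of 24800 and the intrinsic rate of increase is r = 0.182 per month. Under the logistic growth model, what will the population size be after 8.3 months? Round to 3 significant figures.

9940 fish

A = (K − N₀)/N₀ = (24800 − 3190)/3190 = 6.7743.
N(t) = K/(1 + A·e^(−rt)) = 24800/(1 + 6.7743×e^(−0.182×8.3)).
e^(−1.511) = 0.22078; denominator = 1 + 6.7743×0.22078 = 2.4956.
N = 24800/2.4956 = 9937.44.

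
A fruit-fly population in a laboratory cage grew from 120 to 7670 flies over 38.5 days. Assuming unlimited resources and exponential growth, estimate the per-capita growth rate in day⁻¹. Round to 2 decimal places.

From N(t) = N₀·e^(rt): e^(r·38.5) = 7670/120 = 63.917.
r·38.5 = ln(63.917) = 4.1576, so r = 4.1576/38.5 = 0.10799.

0.11 per day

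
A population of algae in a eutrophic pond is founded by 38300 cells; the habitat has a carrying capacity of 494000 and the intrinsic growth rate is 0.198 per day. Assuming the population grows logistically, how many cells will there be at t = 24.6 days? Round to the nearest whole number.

A = (K − N₀)/N₀ = (494000 − 38300)/38300 = 11.898.
N(t) = K/(1 + A·e^(−rt)) = 494000/(1 + 11.898×e^(−0.198×24.6)).
e^(−4.871) = 0.0076672; denominator = 1 + 11.898×0.0076672 = 1.0912.
N = 494000/1.0912 = 452702.

452702 cells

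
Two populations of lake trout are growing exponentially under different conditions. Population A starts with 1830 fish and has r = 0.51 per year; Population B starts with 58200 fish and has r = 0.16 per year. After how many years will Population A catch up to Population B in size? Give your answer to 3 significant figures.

9.88 years

Set 1830·e^(0.51t) = 58200·e^(0.16t).
e^((0.51 − 0.16)t) = 58200/1830 → e^(0.35·t) = 31.803.
0.35·t = ln(31.803) = 3.4596, so t = 3.4596/0.35 = 9.8845.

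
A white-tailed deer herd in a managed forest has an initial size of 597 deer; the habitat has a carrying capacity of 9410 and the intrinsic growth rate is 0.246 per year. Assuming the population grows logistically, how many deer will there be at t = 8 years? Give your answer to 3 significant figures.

A = (K − N₀)/N₀ = (9410 − 597)/597 = 14.762.
N(t) = K/(1 + A·e^(−rt)) = 9410/(1 + 14.762×e^(−0.246×8)).
e^(−1.968) = 0.13974; denominator = 1 + 14.762×0.13974 = 3.0628.
N = 9410/3.0628 = 3072.35.

3070 deer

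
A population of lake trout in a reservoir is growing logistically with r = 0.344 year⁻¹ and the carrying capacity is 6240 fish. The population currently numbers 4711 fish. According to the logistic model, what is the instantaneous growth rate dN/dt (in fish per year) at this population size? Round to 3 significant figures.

397 fish per year

dN/dt = rN(1 − N/K) = 0.344 × 4711 × (1 − 4711/6240).
1 − 4711/6240 = 0.24503; dN/dt = 0.344 × 4711 × 0.24503 = 397.1.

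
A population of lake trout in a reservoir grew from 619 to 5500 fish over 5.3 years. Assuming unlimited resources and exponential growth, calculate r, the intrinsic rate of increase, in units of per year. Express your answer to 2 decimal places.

0.41 per year

From N(t) = N₀·e^(rt): e^(r·5.3) = 5500/619 = 8.8853.
r·5.3 = ln(8.8853) = 2.1844, so r = 2.1844/5.3 = 0.41215.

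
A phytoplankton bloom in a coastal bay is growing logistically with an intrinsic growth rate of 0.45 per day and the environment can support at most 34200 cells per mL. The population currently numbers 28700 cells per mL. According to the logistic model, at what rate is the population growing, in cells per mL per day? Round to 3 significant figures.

2080 cells per mL per day

dN/dt = rN(1 − N/K) = 0.45 × 28700 × (1 − 28700/34200).
1 − 28700/34200 = 0.16082; dN/dt = 0.45 × 28700 × 0.16082 = 2077.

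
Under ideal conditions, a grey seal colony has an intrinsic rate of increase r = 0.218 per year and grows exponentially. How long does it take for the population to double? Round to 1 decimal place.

3.2 years

Doubling time t_d = ln(2)/r = 0.6931/0.218 = 3.1796.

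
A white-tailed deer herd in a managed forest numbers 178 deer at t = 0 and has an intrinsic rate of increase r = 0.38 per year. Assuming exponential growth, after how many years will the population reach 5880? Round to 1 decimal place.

9.2 years

Set N₀·e^(rt) = 5880: e^(0.38·t) = 5880/178 = 33.034.
0.38·t = ln(33.034) = 3.4975, so t = 3.4975/0.38 = 9.204.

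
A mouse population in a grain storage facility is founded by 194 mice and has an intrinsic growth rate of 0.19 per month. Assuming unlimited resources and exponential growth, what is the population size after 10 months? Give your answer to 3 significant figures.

1300 mice

N(t) = N₀·e^(rt) = 194 × e^(0.19×10) = 194 × e^1.9.
e^1.9 ≈ 6.6859, so N ≈ 194 × 6.6859 = 1297.06.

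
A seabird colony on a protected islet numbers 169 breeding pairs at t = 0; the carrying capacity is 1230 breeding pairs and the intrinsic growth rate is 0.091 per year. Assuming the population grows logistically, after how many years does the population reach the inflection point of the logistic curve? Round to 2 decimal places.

20.19 years

Logistic growth is fastest at N = K/2 = 615.
A = (K − N₀)/N₀ = 6.2781. Set K/(1 + A·e^(−rt)) = K/2 → A·e^(−rt) = 1.
e^(−0.091t) = 1/6.2781 = 0.159284, so t = ln(6.2781)/0.091 = 1.8371/0.091 = 20.188.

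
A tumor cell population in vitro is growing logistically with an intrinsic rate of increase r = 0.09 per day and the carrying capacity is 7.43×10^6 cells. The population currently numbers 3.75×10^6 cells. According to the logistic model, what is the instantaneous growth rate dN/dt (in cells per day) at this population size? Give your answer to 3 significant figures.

167000 cells per day

dN/dt = rN(1 − N/K) = 0.09 × 3.75×10^6 × (1 − 3.75×10^6/7.43×10^6).
1 − 3.75×10^6/7.43×10^6 = 0.49529; dN/dt = 0.09 × 3.75×10^6 × 0.49529 = 1.6716×10^5.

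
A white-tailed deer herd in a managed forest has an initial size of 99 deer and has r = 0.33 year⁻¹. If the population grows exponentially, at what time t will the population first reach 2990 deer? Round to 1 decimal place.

Set N₀·e^(rt) = 2990: e^(0.33·t) = 2990/99 = 30.202.
0.33·t = ln(30.202) = 3.4079, so t = 3.4079/0.33 = 10.327.

10.3 years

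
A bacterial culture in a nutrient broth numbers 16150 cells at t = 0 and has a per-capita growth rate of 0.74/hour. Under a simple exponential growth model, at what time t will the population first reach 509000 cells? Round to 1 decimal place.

4.7 hours

Set N₀·e^(rt) = 509000: e^(0.74·t) = 509000/16150 = 31.517.
0.74·t = ln(31.517) = 3.4505, so t = 3.4505/0.74 = 4.6629.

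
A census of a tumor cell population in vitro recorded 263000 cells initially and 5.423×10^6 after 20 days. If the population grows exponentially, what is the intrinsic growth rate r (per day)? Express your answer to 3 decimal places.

0.151 per day

From N(t) = N₀·e^(rt): e^(r·20) = 5.423×10^6/263000 = 20.62.
r·20 = ln(20.62) = 3.0263, so r = 3.0263/20 = 0.15131.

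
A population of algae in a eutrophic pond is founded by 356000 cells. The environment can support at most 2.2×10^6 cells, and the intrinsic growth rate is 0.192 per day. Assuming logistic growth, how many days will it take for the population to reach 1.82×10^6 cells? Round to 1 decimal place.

16.7 days

A = (K − N₀)/N₀ = (2.2×10^6 − 356000)/356000 = 5.1798.
Solve 2.2×10^6/(1 + 5.1798·e^(−0.192t)) = 1.82×10^6: 1 + 5.1798·e^(−0.192t) = 1.2088, so e^(−0.192t) = 0.0403089.
−0.192·t = ln(0.0403089) = -3.2112, so t = 3.2112/0.192 = 16.725.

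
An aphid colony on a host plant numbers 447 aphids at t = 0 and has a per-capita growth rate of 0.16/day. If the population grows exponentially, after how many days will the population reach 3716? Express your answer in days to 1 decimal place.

13.2 days

Set N₀·e^(rt) = 3716: e^(0.16·t) = 3716/447 = 8.3132.
0.16·t = ln(8.3132) = 2.1178, so t = 2.1178/0.16 = 13.237.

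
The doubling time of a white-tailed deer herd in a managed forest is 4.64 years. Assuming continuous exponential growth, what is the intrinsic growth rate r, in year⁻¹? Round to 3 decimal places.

0.149 per year

r = ln(2)/t_d = 0.6931/4.64 = 0.14939.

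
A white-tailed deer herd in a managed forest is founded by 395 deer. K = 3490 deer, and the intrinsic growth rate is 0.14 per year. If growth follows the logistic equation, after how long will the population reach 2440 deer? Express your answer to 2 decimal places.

20.73 years

A = (K − N₀)/N₀ = (3490 − 395)/395 = 7.8354.
Solve 3490/(1 + 7.8354·e^(−0.14t)) = 2440: 1 + 7.8354·e^(−0.14t) = 1.4303, so e^(−0.14t) = 0.0549207.
−0.14·t = ln(0.0549207) = -2.9019, so t = 2.9019/0.14 = 20.728.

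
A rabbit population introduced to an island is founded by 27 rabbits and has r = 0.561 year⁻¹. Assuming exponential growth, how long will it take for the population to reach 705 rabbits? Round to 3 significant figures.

Set N₀·e^(rt) = 705: e^(0.561·t) = 705/27 = 26.111.
0.561·t = ln(26.111) = 3.2624, so t = 3.2624/0.561 = 5.8153.

5.82 years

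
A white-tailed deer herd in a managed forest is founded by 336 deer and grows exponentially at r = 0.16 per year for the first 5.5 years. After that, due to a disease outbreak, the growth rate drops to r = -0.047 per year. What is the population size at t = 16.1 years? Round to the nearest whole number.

Phase 1: N(5.5) = 336·e^(0.16×5.5) = 336·e^0.88 = 810.062.
Phase 2 runs for 16.1 − 5.5 = 10.6 years at r = -0.047.
N(16.1) = 810.062·e^(-0.047×10.6) = 810.062·e^-0.4982 = 492.213.

492 deer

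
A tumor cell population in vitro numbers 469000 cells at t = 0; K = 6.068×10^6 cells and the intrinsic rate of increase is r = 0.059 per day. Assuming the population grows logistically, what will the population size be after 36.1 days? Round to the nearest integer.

2508639 cells

A = (K − N₀)/N₀ = (6.068×10^6 − 469000)/469000 = 11.938.
N(t) = K/(1 + A·e^(−rt)) = 6.068×10^6/(1 + 11.938×e^(−0.059×36.1)).
e^(−2.13) = 0.11885; denominator = 1 + 11.938×0.11885 = 2.4188.
N = 6.068×10^6/2.4188 = 2.508639×10^6.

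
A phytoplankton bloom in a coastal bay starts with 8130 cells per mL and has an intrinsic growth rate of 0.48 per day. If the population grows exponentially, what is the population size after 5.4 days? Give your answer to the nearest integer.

108588 cells per mL

N(t) = N₀·e^(rt) = 8130 × e^(0.48×5.4) = 8130 × e^2.592.
e^2.592 ≈ 13.356, so N ≈ 8130 × 13.356 = 108588.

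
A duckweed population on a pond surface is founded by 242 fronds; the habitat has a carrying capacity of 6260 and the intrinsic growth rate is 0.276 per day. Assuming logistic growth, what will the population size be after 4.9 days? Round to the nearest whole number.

A = (K − N₀)/N₀ = (6260 − 242)/242 = 24.868.
N(t) = K/(1 + A·e^(−rt)) = 6260/(1 + 24.868×e^(−0.276×4.9)).
e^(−1.352) = 0.25862; denominator = 1 + 24.868×0.25862 = 7.4313.
N = 6260/7.4313 = 842.386.

842 fronds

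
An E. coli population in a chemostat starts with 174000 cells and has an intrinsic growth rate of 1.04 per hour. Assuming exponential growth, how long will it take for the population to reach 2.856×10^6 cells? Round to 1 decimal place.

2.7 hours

Set N₀·e^(rt) = 2.856×10^6: e^(1.04·t) = 2.856×10^6/174000 = 16.414.
1.04·t = ln(16.414) = 2.7981, so t = 2.7981/1.04 = 2.6905.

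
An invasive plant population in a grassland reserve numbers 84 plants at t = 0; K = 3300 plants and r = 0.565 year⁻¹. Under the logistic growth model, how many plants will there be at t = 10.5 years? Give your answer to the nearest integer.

A = (K − N₀)/N₀ = (3300 − 84)/84 = 38.286.
N(t) = K/(1 + A·e^(−rt)) = 3300/(1 + 38.286×e^(−0.565×10.5)).
e^(−5.932) = 0.0026518; denominator = 1 + 38.286×0.0026518 = 1.1015.
N = 3300/1.1015 = 2995.84.

2996 plants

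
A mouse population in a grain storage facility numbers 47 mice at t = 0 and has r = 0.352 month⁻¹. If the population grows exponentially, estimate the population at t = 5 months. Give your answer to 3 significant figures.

N(t) = N₀·e^(rt) = 47 × e^(0.352×5) = 47 × e^1.76.
e^1.76 ≈ 5.8124, so N ≈ 47 × 5.8124 = 273.185.

273 mice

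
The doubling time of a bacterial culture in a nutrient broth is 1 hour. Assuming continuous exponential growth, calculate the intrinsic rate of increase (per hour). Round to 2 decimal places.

0.69 per hour

r = ln(2)/t_d = 0.6931/1 = 0.69315.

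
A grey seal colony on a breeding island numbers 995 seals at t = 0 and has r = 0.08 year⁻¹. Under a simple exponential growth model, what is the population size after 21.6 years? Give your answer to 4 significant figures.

5601 seals

N(t) = N₀·e^(rt) = 995 × e^(0.08×21.6) = 995 × e^1.728.
e^1.728 ≈ 5.6294, so N ≈ 995 × 5.6294 = 5601.24.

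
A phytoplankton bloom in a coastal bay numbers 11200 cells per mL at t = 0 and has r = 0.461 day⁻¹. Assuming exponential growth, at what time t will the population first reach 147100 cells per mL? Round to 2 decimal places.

5.59 days

Set N₀·e^(rt) = 147100: e^(0.461·t) = 147100/11200 = 13.134.
0.461·t = ln(13.134) = 2.5752, so t = 2.5752/0.461 = 5.5861.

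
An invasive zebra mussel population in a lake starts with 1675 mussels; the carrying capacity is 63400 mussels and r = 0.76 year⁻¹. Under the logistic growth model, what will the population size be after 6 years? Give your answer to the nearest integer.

A = (K − N₀)/N₀ = (63400 − 1675)/1675 = 36.851.
N(t) = K/(1 + A·e^(−rt)) = 63400/(1 + 36.851×e^(−0.76×6)).
e^(−4.56) = 0.010462; denominator = 1 + 36.851×0.010462 = 1.3855.
N = 63400/1.3855 = 45758.5.

45759 mussels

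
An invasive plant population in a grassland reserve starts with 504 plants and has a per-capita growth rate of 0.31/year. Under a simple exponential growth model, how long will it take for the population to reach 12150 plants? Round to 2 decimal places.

10.27 years

Set N₀·e^(rt) = 12150: e^(0.31·t) = 12150/504 = 24.107.
0.31·t = ln(24.107) = 3.1825, so t = 3.1825/0.31 = 10.266.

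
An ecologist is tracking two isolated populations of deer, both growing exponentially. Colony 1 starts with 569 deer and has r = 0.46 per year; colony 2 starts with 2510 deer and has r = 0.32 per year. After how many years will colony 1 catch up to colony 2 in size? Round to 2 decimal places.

10.60 years

Set 569·e^(0.46t) = 2510·e^(0.32t).
e^((0.46 − 0.32)t) = 2510/569 → e^(0.14·t) = 4.4112.
0.14·t = ln(4.4112) = 1.4842, so t = 1.4842/0.14 = 10.601.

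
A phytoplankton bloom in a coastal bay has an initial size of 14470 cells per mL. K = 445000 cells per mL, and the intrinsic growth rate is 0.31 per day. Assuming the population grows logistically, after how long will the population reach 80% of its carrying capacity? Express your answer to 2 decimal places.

15.42 days

A = (K − N₀)/N₀ = (445000 − 14470)/14470 = 29.753.
Solve 445000/(1 + 29.753·e^(−0.31t)) = 356000: 1 + 29.753·e^(−0.31t) = 1.25, so e^(−0.31t) = 0.00840243.
−0.31·t = ln(0.00840243) = -4.7792, so t = 4.7792/0.31 = 15.417.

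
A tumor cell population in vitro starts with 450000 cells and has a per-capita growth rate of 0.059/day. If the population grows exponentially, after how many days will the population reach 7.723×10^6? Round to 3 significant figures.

48.2 days

Set N₀·e^(rt) = 7.723×10^6: e^(0.059·t) = 7.723×10^6/450000 = 17.162.
0.059·t = ln(17.162) = 2.8427, so t = 2.8427/0.059 = 48.182.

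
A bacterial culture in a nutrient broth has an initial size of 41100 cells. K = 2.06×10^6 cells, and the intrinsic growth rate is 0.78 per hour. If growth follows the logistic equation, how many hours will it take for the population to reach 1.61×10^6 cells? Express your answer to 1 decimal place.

6.6 hours

A = (K − N₀)/N₀ = (2.06×10^6 − 41100)/41100 = 49.122.
Solve 2.06×10^6/(1 + 49.122·e^(−0.78t)) = 1.61×10^6: 1 + 49.122·e^(−0.78t) = 1.2795, so e^(−0.78t) = 0.00569002.
−0.78·t = ln(0.00569002) = -5.169, so t = 5.169/0.78 = 6.627.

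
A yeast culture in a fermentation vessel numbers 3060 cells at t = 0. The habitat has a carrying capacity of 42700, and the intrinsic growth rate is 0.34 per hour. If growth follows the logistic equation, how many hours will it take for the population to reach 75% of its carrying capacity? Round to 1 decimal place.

10.8 hours

A = (K − N₀)/N₀ = (42700 − 3060)/3060 = 12.954.
Solve 42700/(1 + 12.954·e^(−0.34t)) = 32025: 1 + 12.954·e^(−0.34t) = 1.3333, so e^(−0.34t) = 0.0257316.
−0.34·t = ln(0.0257316) = -3.66, so t = 3.66/0.34 = 10.765.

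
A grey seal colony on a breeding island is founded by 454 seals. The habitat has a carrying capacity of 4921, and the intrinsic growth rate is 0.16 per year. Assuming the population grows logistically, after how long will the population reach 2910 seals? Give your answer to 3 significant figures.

A = (K − N₀)/N₀ = (4921 − 454)/454 = 9.8392.
Solve 4921/(1 + 9.8392·e^(−0.16t)) = 2910: 1 + 9.8392·e^(−0.16t) = 1.6911, so e^(−0.16t) = 0.0702359.
−0.16·t = ln(0.0702359) = -2.6559, so t = 2.6559/0.16 = 16.599.

16.6 years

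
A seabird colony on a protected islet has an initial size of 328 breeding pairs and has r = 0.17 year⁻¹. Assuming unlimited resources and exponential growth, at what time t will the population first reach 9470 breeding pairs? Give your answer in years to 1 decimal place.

19.8 years

Set N₀·e^(rt) = 9470: e^(0.17·t) = 9470/328 = 28.872.
0.17·t = ln(28.872) = 3.3629, so t = 3.3629/0.17 = 19.782.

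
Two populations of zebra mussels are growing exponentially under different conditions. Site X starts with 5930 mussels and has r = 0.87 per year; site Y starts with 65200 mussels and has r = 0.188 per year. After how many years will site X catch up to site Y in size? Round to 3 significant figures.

Set 5930·e^(0.87t) = 65200·e^(0.188t).
e^((0.87 − 0.188)t) = 65200/5930 → e^(0.682·t) = 10.995.
0.682·t = ln(10.995) = 2.3974, so t = 2.3974/0.682 = 3.5153.

3.52 years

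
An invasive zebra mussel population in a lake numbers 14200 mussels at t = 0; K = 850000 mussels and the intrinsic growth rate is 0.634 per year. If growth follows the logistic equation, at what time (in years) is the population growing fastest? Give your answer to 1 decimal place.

Logistic growth is fastest at N = K/2 = 425000.
A = (K − N₀)/N₀ = 58.859. Set K/(1 + A·e^(−rt)) = K/2 → A·e^(−rt) = 1.
e^(−0.634t) = 1/58.859 = 0.0169897, so t = ln(58.859)/0.634 = 4.0751/0.634 = 6.4277.

6.4 years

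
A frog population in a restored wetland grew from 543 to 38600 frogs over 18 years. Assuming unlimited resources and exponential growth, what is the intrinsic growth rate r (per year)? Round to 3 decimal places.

0.237 per year

From N(t) = N₀·e^(rt): e^(r·18) = 38600/543 = 71.087.
r·18 = ln(71.087) = 4.2639, so r = 4.2639/18 = 0.23688.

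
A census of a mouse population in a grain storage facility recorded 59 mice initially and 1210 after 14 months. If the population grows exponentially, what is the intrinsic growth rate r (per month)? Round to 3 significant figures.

0.216 per month

From N(t) = N₀·e^(rt): e^(r·14) = 1210/59 = 20.508.
r·14 = ln(20.508) = 3.0208, so r = 3.0208/14 = 0.21577.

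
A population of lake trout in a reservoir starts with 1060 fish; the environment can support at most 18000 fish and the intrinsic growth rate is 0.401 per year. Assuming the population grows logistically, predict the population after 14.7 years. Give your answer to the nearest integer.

17241 fish

A = (K − N₀)/N₀ = (18000 − 1060)/1060 = 15.981.
N(t) = K/(1 + A·e^(−rt)) = 18000/(1 + 15.981×e^(−0.401×14.7)).
e^(−5.895) = 0.002754; denominator = 1 + 15.981×0.002754 = 1.044.
N = 18000/1.044 = 17241.2.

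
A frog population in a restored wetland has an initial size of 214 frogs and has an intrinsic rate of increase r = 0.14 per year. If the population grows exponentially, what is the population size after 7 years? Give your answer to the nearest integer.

N(t) = N₀·e^(rt) = 214 × e^(0.14×7) = 214 × e^0.98.
e^0.98 ≈ 2.6645, so N ≈ 214 × 2.6645 = 570.194.

570 frogs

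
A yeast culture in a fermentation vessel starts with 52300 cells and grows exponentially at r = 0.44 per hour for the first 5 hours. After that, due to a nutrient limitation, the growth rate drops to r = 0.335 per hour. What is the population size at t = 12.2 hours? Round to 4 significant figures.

5266000 cells

Phase 1: N(5) = 52300·e^(0.44×5) = 52300·e^2.2 = 472008.
Phase 2 runs for 12.2 − 5 = 7.2 hours at r = 0.335.
N(12.2) = 472008·e^(0.335×7.2) = 472008·e^2.412 = 5.265842×10^6.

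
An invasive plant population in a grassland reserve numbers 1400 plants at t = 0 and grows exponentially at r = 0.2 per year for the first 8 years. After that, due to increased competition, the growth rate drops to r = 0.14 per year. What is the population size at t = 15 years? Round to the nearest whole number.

Phase 1: N(8) = 1400·e^(0.2×8) = 1400·e^1.6 = 6934.25.
Phase 2 runs for 15 − 8 = 7 years at r = 0.14.
N(15) = 6934.25·e^(0.14×7) = 6934.25·e^0.98 = 18476.

18476 plants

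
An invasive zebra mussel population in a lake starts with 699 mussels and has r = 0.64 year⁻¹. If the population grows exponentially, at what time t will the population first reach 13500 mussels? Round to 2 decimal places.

Set N₀·e^(rt) = 13500: e^(0.64·t) = 13500/699 = 19.313.
0.64·t = ln(19.313) = 2.9608, so t = 2.9608/0.64 = 4.6262.

4.63 years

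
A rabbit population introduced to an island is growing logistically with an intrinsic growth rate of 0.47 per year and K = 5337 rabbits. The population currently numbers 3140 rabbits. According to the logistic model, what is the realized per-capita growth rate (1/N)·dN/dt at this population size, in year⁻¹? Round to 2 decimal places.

(1/N)·dN/dt = r(1 − N/K) = 0.47 × (1 − 3140/5337).
= 0.47 × 0.41165 = 0.19348.

0.19 per year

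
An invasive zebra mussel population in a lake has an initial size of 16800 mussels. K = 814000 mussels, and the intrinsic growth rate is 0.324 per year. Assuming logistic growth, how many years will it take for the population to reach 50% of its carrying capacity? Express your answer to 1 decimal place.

A = (K − N₀)/N₀ = (814000 − 16800)/16800 = 47.452.
Solve 814000/(1 + 47.452·e^(−0.324t)) = 407000: 1 + 47.452·e^(−0.324t) = 2, so e^(−0.324t) = 0.0210738.
−0.324·t = ln(0.0210738) = -3.8597, so t = 3.8597/0.324 = 11.913.

11.9 years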